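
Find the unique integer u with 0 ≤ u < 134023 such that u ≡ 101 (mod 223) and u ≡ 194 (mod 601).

223⁻¹ mod 601: 223×221 ≡ 1 (mod 601), so 223⁻¹ ≡ 221.
u = 101 + 223×((194 − 101)×221 mod 601) = 101 + 223×119 = 26638.

26638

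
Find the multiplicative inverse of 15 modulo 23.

20

By the extended Euclidean algorithm:
23 = 1*15 + 8
15 = 1*8 + 7
8 = 1*7 + 1
7 = 7*1 + 0
gcd(15, 23) = 1, so the inverse exists.
Bézout: 1 = 2*23 − 3*15.
So 15⁻¹ ≡ −3 ≡ 20 (mod 23).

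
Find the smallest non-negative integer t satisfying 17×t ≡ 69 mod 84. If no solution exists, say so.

gcd(17, 84) = 1, so a unique solution mod 84 exists.
17⁻¹ ≡ 5 (mod 84).
t ≡ 5×69 ≡ 9 (mod 84).

9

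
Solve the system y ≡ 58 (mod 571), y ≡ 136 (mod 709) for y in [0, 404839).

246159

571⁻¹ mod 709: 571×560 ≡ 1 (mod 709), so 571⁻¹ ≡ 560.
y = 58 + 571×((136 − 58)×560 mod 709) = 58 + 571×431 = 246159.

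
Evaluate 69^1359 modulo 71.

By square-and-multiply:
1359 in binary is 10101001111, i.e. 1359 = 1024 + 256 + 64 + 8 + 4 + 2 + 1.
69^1 ≡ 69 (mod 71)
69^2 ≡ 69^2 = 4761 ≡ 4 (mod 71)
69^4 ≡ 4^2 = 16 (mod 71)
69^8 ≡ 16^2 = 256 ≡ 43 (mod 71)
69^16 ≡ 43^2 = 1849 ≡ 3 (mod 71)
69^32 ≡ 3^2 = 9 (mod 71)
69^64 ≡ 9^2 = 81 ≡ 10 (mod 71)
69^128 ≡ 10^2 = 100 ≡ 29 (mod 71)
69^256 ≡ 29^2 = 841 ≡ 60 (mod 71)
69^512 ≡ 60^2 = 3600 ≡ 50 (mod 71)
69^1024 ≡ 50^2 = 2500 ≡ 15 (mod 71)
69^1359 = 69^1024 * 69^256 * 69^64 * 69^8 * 69^4 * 69^2 * 69^1 ≡ 15 * 60 * 10 * 43 * 16 * 4 * 69 (mod 71).
Accumulate the product:
15 * 60 = 900 ≡ 48
48 * 10 = 480 ≡ 54
54 * 43 = 2322 ≡ 50
50 * 16 = 800 ≡ 19
19 * 4 = 76 ≡ 5
5 * 69 = 345 ≡ 61

61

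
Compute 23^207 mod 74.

31

207 in binary is 11001111, i.e. 207 = 128 + 64 + 8 + 4 + 2 + 1.
23^1 ≡ 23 (mod 74)
23^2 ≡ 23^2 = 529 ≡ 11 (mod 74)
23^4 ≡ 11^2 = 121 ≡ 47 (mod 74)
23^8 ≡ 47^2 = 2209 ≡ 63 (mod 74)
23^16 ≡ 63^2 = 3969 ≡ 47 (mod 74)
23^32 ≡ 47^2 = 2209 ≡ 63 (mod 74)
23^64 ≡ 63^2 = 3969 ≡ 47 (mod 74)
23^128 ≡ 47^2 = 2209 ≡ 63 (mod 74)
23^207 = 23^128 * 23^64 * 23^8 * 23^4 * 23^2 * 23^1 ≡ 63 * 47 * 63 * 47 * 11 * 23 (mod 74).
Accumulate the product:
63 * 47 = 2961 ≡ 1
1 * 63 = 63
63 * 47 = 2961 ≡ 1
1 * 11 = 11
11 * 23 = 253 ≡ 31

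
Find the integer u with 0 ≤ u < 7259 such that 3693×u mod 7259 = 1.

Run the extended Euclidean algorithm:
7259 = 1*3693 + 3566
3693 = 1*3566 + 127
3566 = 28*127 + 10
127 = 12*10 + 7
10 = 1*7 + 3
7 = 2*3 + 1
3 = 3*1 + 0
gcd(3693, 7259) = 1, so the inverse exists.
Bézout: 1 = −1105*7259 + 2172*3693.
So 3693⁻¹ ≡ 2172 (mod 7259).

2172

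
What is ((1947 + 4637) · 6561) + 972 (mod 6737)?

952

1947 + 4637 = 6584
6584 · 6561 = 43197624 ≡ 6717 (mod 6737)
6717 + 972 = 7689 ≡ 952 (mod 6737)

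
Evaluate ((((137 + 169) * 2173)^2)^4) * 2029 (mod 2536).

137 + 169 = 306
306 * 2173 = 664938 ≡ 506 (mod 2536)
(506)^2 ≡ 2436 (mod 2536)
(2436)^4 ≡ 448 (mod 2536)
448 * 2029 = 908992 ≡ 1104 (mod 2536)

1104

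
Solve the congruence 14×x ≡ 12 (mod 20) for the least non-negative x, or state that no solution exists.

8

gcd(14, 20) = 2, and 2 | 12, so solutions exist.
Divide through by 2: 7×x ≡ 6 (mod 10).
7⁻¹ ≡ 3 (mod 10).
x ≡ 3×6 ≡ 8 (mod 10).
The smallest non-negative solution is x = 8.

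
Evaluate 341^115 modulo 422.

By square-and-multiply:
341^1 ≡ 341 (mod 422)
341^2 ≡ 341^2 = 116281 ≡ 231 (mod 422)
341^4 ≡ 231^2 = 53361 ≡ 189 (mod 422)
341^8 ≡ 189^2 = 35721 ≡ 273 (mod 422)
341^16 ≡ 273^2 = 74529 ≡ 257 (mod 422)
341^32 ≡ 257^2 = 66049 ≡ 217 (mod 422)
341^64 ≡ 217^2 = 47089 ≡ 247 (mod 422)
341^115 = 341^64 × 341^32 × 341^16 × 341^2 × 341^1 ≡ 247 × 217 × 257 × 231 × 341 (mod 422).
Accumulate the product:
247 × 217 = 53599 ≡ 5
5 × 257 = 1285 ≡ 19
19 × 231 = 4389 ≡ 169
169 × 341 = 57629 ≡ 237

237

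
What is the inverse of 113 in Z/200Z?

By the extended Euclidean algorithm:
200 = 1×113 + 87
113 = 1×87 + 26
87 = 3×26 + 9
26 = 2×9 + 8
9 = 1×8 + 1
8 = 8×1 + 0
gcd(113, 200) = 1, so the inverse exists.
Back-substitute for 1:
1 = 1×9 − 1×8
  = −1×26 + 3×9
  = 3×87 − 10×26
  = −10×113 + 13×87
  = 13×200 − 23×113
So 113⁻¹ ≡ −23 ≡ 177 (mod 200).

177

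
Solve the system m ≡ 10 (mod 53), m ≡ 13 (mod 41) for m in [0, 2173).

53⁻¹ mod 41: 53*24 ≡ 1 (mod 41), so 53⁻¹ ≡ 24.
m = 10 + 53*((13 − 10)*24 mod 41) = 10 + 53*31 = 1653.
Check: 1653 mod 53 = 10, 1653 mod 41 = 13. ✓

1653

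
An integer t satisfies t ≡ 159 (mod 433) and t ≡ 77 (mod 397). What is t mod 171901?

46923

433⁻¹ mod 397: 433*386 ≡ 1 (mod 397), so 433⁻¹ ≡ 386.
t = 159 + 433*((77 − 159)*386 mod 397) = 159 + 433*108 = 46923.
Check: 46923 mod 433 = 159, 46923 mod 397 = 77. ✓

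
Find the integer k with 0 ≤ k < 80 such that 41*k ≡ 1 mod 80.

By the extended Euclidean algorithm:
80 = 1*41 + 39
41 = 1*39 + 2
39 = 19*2 + 1
2 = 2*1 + 0
gcd(41, 80) = 1, so the inverse exists.
Back-substitute for 1:
1 = 1*39 − 19*2
  = −19*41 + 20*39
  = 20*80 − 39*41
So 41⁻¹ ≡ −39 ≡ 41 (mod 80).

41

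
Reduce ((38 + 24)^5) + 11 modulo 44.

38 + 24 = 62 ≡ 18 (mod 44)
(18)^5 ≡ 32 (mod 44)
32 + 11 = 43

43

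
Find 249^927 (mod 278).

Compute successive squares:
927 in binary is 1110011111, i.e. 927 = 512 + 256 + 128 + 16 + 8 + 4 + 2 + 1.
249^1 ≡ 249 (mod 278)
249^2 ≡ 249^2 = 62001 ≡ 7 (mod 278)
249^4 ≡ 7^2 = 49 (mod 278)
249^8 ≡ 49^2 = 2401 ≡ 177 (mod 278)
249^16 ≡ 177^2 = 31329 ≡ 193 (mod 278)
249^32 ≡ 193^2 = 37249 ≡ 275 (mod 278)
249^64 ≡ 275^2 = 75625 ≡ 9 (mod 278)
249^128 ≡ 9^2 = 81 (mod 278)
249^256 ≡ 81^2 = 6561 ≡ 167 (mod 278)
249^512 ≡ 167^2 = 27889 ≡ 89 (mod 278)
249^927 = 249^512 · 249^256 · 249^128 · 249^16 · 249^8 · 249^4 · 249^2 · 249^1 ≡ 89 · 167 · 81 · 193 · 177 · 49 · 7 · 249 (mod 278).
Accumulate the product:
89 · 167 = 14863 ≡ 129
129 · 81 = 10449 ≡ 163
163 · 193 = 31459 ≡ 45
45 · 177 = 7965 ≡ 181
181 · 49 = 8869 ≡ 251
251 · 7 = 1757 ≡ 89
89 · 249 = 22161 ≡ 199

199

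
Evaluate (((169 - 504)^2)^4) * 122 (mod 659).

442

169 - 504 = -335 ≡ 324 (mod 659)
(324)^2 ≡ 195 (mod 659)
(195)^4 ≡ 587 (mod 659)
587 * 122 = 71614 ≡ 442 (mod 659)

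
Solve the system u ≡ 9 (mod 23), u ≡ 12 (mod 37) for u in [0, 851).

23⁻¹ mod 37: 23*29 ≡ 1 (mod 37), so 23⁻¹ ≡ 29.
u = 9 + 23*((12 − 9)*29 mod 37) = 9 + 23*13 = 308.

308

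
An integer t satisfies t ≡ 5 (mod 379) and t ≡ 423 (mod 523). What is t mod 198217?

379⁻¹ mod 523: 379*69 ≡ 1 (mod 523), so 379⁻¹ ≡ 69.
t = 5 + 379*((423 − 5)*69 mod 523) = 5 + 379*77 = 29188.

29188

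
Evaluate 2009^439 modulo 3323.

1526

By square-and-multiply:
2009^1 ≡ 2009 (mod 3323)
2009^2 ≡ 2009^2 = 4036081 ≡ 1959 (mod 3323)
2009^4 ≡ 1959^2 = 3837681 ≡ 2939 (mod 3323)
2009^8 ≡ 2939^2 = 8637721 ≡ 1244 (mod 3323)
2009^16 ≡ 1244^2 = 1547536 ≡ 2341 (mod 3323)
2009^32 ≡ 2341^2 = 5480281 ≡ 654 (mod 3323)
2009^64 ≡ 654^2 = 427716 ≡ 2372 (mod 3323)
2009^128 ≡ 2372^2 = 5626384 ≡ 545 (mod 3323)
2009^256 ≡ 545^2 = 297025 ≡ 1278 (mod 3323)
2009^439 = 2009^256 · 2009^128 · 2009^32 · 2009^16 · 2009^4 · 2009^2 · 2009^1 ≡ 1278 · 545 · 654 · 2341 · 2939 · 1959 · 2009 (mod 3323).
Accumulate the product:
1278 · 545 = 696510 ≡ 2003
2003 · 654 = 1309962 ≡ 700
700 · 2341 = 1638700 ≡ 461
461 · 2939 = 1354879 ≡ 2418
2418 · 1959 = 4736862 ≡ 1587
1587 · 2009 = 3188283 ≡ 1526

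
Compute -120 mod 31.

4

-120 = -4·31 + 4, so -120 ≡ 4 (mod 31).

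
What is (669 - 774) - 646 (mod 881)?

130

669 - 774 = -105 ≡ 776 (mod 881)
776 - 646 = 130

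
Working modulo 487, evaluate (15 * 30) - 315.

135

15 * 30 = 450
450 - 315 = 135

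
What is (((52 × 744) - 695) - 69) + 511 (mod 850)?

52 × 744 = 38688 ≡ 438 (mod 850)
438 - 695 = -257 ≡ 593 (mod 850)
593 - 69 = 524
524 + 511 = 1035 ≡ 185 (mod 850)

185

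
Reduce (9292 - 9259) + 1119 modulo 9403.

9292 - 9259 = 33
33 + 1119 = 1152

1152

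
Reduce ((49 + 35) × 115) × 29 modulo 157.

52

49 + 35 = 84
84 × 115 = 9660 ≡ 83 (mod 157)
83 × 29 = 2407 ≡ 52 (mod 157)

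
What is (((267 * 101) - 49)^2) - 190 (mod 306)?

216

267 * 101 = 26967 ≡ 39 (mod 306)
39 - 49 = -10 ≡ 296 (mod 306)
(296)^2 ≡ 100 (mod 306)
100 - 190 = -90 ≡ 216 (mod 306)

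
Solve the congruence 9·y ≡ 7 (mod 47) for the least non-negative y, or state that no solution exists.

6

gcd(9, 47) = 1, so a unique solution mod 47 exists.
9⁻¹ ≡ 21 (mod 47).
y ≡ 21·7 ≡ 6 (mod 47).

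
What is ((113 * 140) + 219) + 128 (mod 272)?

113 * 140 = 15820 ≡ 44 (mod 272)
44 + 219 = 263
263 + 128 = 391 ≡ 119 (mod 272)

119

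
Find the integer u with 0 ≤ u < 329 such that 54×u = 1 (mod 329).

262

329 = 6×54 + 5
54 = 10×5 + 4
5 = 1×4 + 1
4 = 4×1 + 0
gcd(54, 329) = 1, so the inverse exists.
Bézout: 1 = 11×329 − 67×54.
So 54⁻¹ ≡ −67 ≡ 262 (mod 329).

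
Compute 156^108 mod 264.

Using repeated squaring:
156^1 ≡ 156 (mod 264)
156^2 ≡ 156^2 = 24336 ≡ 48 (mod 264)
156^4 ≡ 48^2 = 2304 ≡ 192 (mod 264)
156^8 ≡ 192^2 = 36864 ≡ 168 (mod 264)
156^16 ≡ 168^2 = 28224 ≡ 240 (mod 264)
156^32 ≡ 240^2 = 57600 ≡ 48 (mod 264)
156^64 ≡ 48^2 = 2304 ≡ 192 (mod 264)
156^108 = 156^64 × 156^32 × 156^8 × 156^4 ≡ 192 × 48 × 168 × 192 (mod 264).
Accumulate the product:
192 × 48 = 9216 ≡ 240
240 × 168 = 40320 ≡ 192
192 × 192 = 36864 ≡ 168

168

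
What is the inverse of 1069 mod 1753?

1753 = 1×1069 + 684
1069 = 1×684 + 385
684 = 1×385 + 299
385 = 1×299 + 86
299 = 3×86 + 41
86 = 2×41 + 4
41 = 10×4 + 1
4 = 4×1 + 0
gcd(1069, 1753) = 1, so the inverse exists.
Bézout: 1 = 261×1753 − 428×1069.
So 1069⁻¹ ≡ −428 ≡ 1325 (mod 1753).

1325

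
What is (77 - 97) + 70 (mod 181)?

50

77 - 97 = -20 ≡ 161 (mod 181)
161 + 70 = 231 ≡ 50 (mod 181)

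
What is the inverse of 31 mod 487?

110

By the extended Euclidean algorithm:
487 = 15×31 + 22
31 = 1×22 + 9
22 = 2×9 + 4
9 = 2×4 + 1
4 = 4×1 + 0
gcd(31, 487) = 1, so the inverse exists.
Bézout: 1 = −7×487 + 110×31.
So 31⁻¹ ≡ 110 (mod 487).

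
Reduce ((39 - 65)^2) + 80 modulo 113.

39 - 65 = -26 ≡ 87 (mod 113)
(87)^2 ≡ 111 (mod 113)
111 + 80 = 191 ≡ 78 (mod 113)

78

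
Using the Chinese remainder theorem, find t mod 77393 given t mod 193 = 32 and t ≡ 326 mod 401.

193⁻¹ mod 401: 193·187 ≡ 1 (mod 401), so 193⁻¹ ≡ 187.
t = 32 + 193·((326 − 32)·187 mod 401) = 32 + 193·41 = 7945.

7945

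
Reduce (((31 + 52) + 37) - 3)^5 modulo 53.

31 + 52 = 83 ≡ 30 (mod 53)
30 + 37 = 67 ≡ 14 (mod 53)
14 - 3 = 11
(11)^5 ≡ 37 (mod 53)

37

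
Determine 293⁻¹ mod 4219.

4219 = 14·293 + 117
293 = 2·117 + 59
117 = 1·59 + 58
59 = 1·58 + 1
58 = 58·1 + 0
gcd(293, 4219) = 1, so the inverse exists.
Bézout: 1 = −5·4219 + 72·293.
So 293⁻¹ ≡ 72 (mod 4219).

72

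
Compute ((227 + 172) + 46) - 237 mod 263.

227 + 172 = 399 ≡ 136 (mod 263)
136 + 46 = 182
182 - 237 = -55 ≡ 208 (mod 263)

208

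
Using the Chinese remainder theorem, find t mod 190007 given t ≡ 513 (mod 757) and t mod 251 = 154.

757⁻¹ mod 251: 757*63 ≡ 1 (mod 251), so 757⁻¹ ≡ 63.
t = 513 + 757*((154 − 513)*63 mod 251) = 513 + 757*224 = 170081.
Check: 170081 mod 757 = 513, 170081 mod 251 = 154. ✓

170081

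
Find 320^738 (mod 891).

595

Compute successive squares:
738 in binary is 1011100010, i.e. 738 = 512 + 128 + 64 + 32 + 2.
320^1 ≡ 320 (mod 891)
320^2 ≡ 320^2 = 102400 ≡ 826 (mod 891)
320^4 ≡ 826^2 = 682276 ≡ 661 (mod 891)
320^8 ≡ 661^2 = 436921 ≡ 331 (mod 891)
320^16 ≡ 331^2 = 109561 ≡ 859 (mod 891)
320^32 ≡ 859^2 = 737881 ≡ 133 (mod 891)
320^64 ≡ 133^2 = 17689 ≡ 760 (mod 891)
320^128 ≡ 760^2 = 577600 ≡ 232 (mod 891)
320^256 ≡ 232^2 = 53824 ≡ 364 (mod 891)
320^512 ≡ 364^2 = 132496 ≡ 628 (mod 891)
320^738 = 320^512 × 320^128 × 320^64 × 320^32 × 320^2 ≡ 628 × 232 × 760 × 133 × 826 (mod 891).
Accumulate the product:
628 × 232 = 145696 ≡ 463
463 × 760 = 351880 ≡ 826
826 × 133 = 109858 ≡ 265
265 × 826 = 218890 ≡ 595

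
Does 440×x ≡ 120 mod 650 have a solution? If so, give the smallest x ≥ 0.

gcd(440, 650) = 10, and 10 | 120, so solutions exist.
Divide through by 10: 44×x mod 65 = 12.
44⁻¹ ≡ 34 (mod 65).
x ≡ 34×12 ≡ 18 (mod 65).
The smallest non-negative solution is x = 18.

18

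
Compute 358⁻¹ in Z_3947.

1753

3947 = 11×358 + 9
358 = 39×9 + 7
9 = 1×7 + 2
7 = 3×2 + 1
2 = 2×1 + 0
gcd(358, 3947) = 1, so the inverse exists.
Back-substitute for 1:
1 = 1×7 − 3×2
  = −3×9 + 4×7
  = 4×358 − 159×9
  = −159×3947 + 1753×358
So 358⁻¹ ≡ 1753 (mod 3947).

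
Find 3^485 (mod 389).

485 in binary is 111100101, i.e. 485 = 256 + 128 + 64 + 32 + 4 + 1.
3^1 ≡ 3 (mod 389)
3^2 ≡ 3^2 = 9 (mod 389)
3^4 ≡ 9^2 = 81 (mod 389)
3^8 ≡ 81^2 = 6561 ≡ 337 (mod 389)
3^16 ≡ 337^2 = 113569 ≡ 370 (mod 389)
3^32 ≡ 370^2 = 136900 ≡ 361 (mod 389)
3^64 ≡ 361^2 = 130321 ≡ 6 (mod 389)
3^128 ≡ 6^2 = 36 (mod 389)
3^256 ≡ 36^2 = 1296 ≡ 129 (mod 389)
3^485 = 3^256 * 3^128 * 3^64 * 3^32 * 3^4 * 3^1 ≡ 129 * 36 * 6 * 361 * 81 * 3 (mod 389).
Accumulate the product:
129 * 36 = 4644 ≡ 365
365 * 6 = 2190 ≡ 245
245 * 361 = 88445 ≡ 142
142 * 81 = 11502 ≡ 221
221 * 3 = 663 ≡ 274

274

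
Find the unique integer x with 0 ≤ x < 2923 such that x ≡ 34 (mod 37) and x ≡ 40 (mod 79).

37⁻¹ mod 79: 37·47 ≡ 1 (mod 79), so 37⁻¹ ≡ 47.
x = 34 + 37·((40 − 34)·47 mod 79) = 34 + 37·45 = 1699.

1699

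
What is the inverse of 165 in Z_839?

539

Run the extended Euclidean algorithm:
839 = 5×165 + 14
165 = 11×14 + 11
14 = 1×11 + 3
11 = 3×3 + 2
3 = 1×2 + 1
2 = 2×1 + 0
gcd(165, 839) = 1, so the inverse exists.
Back-substitute for 1:
1 = 1×3 − 1×2
  = −1×11 + 4×3
  = 4×14 − 5×11
  = −5×165 + 59×14
  = 59×839 − 300×165
So 165⁻¹ ≡ −300 ≡ 539 (mod 839).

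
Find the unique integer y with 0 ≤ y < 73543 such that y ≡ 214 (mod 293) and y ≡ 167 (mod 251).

64674

293⁻¹ mod 251: 293·6 ≡ 1 (mod 251), so 293⁻¹ ≡ 6.
y = 214 + 293·((167 − 214)·6 mod 251) = 214 + 293·220 = 64674.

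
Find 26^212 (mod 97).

212 in binary is 11010100, i.e. 212 = 128 + 64 + 16 + 4.
26^1 ≡ 26 (mod 97)
26^2 ≡ 26^2 = 676 ≡ 94 (mod 97)
26^4 ≡ 94^2 = 8836 ≡ 9 (mod 97)
26^8 ≡ 9^2 = 81 (mod 97)
26^16 ≡ 81^2 = 6561 ≡ 62 (mod 97)
26^32 ≡ 62^2 = 3844 ≡ 61 (mod 97)
26^64 ≡ 61^2 = 3721 ≡ 35 (mod 97)
26^128 ≡ 35^2 = 1225 ≡ 61 (mod 97)
26^212 = 26^128 · 26^64 · 26^16 · 26^4 ≡ 61 · 35 · 62 · 9 (mod 97).
Accumulate the product:
61 · 35 = 2135 ≡ 1
1 · 62 = 62
62 · 9 = 558 ≡ 73

73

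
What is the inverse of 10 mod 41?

Apply the Euclidean algorithm and back-substitute:
41 = 4×10 + 1
10 = 10×1 + 0
gcd(10, 41) = 1, so the inverse exists.
Back-substitute for 1:
1 = 1×41 − 4×10
So 10⁻¹ ≡ −4 ≡ 37 (mod 41).

37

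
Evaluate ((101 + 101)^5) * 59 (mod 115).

101 + 101 = 202 ≡ 87 (mod 115)
(87)^5 ≡ 72 (mod 115)
72 * 59 = 4248 ≡ 108 (mod 115)

108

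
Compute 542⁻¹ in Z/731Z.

731 = 1*542 + 189
542 = 2*189 + 164
189 = 1*164 + 25
164 = 6*25 + 14
25 = 1*14 + 11
14 = 1*11 + 3
11 = 3*3 + 2
3 = 1*2 + 1
2 = 2*1 + 0
gcd(542, 731) = 1, so the inverse exists.
Back-substitute for 1:
1 = 1*3 − 1*2
  = −1*11 + 4*3
  = 4*14 − 5*11
  = −5*25 + 9*14
  = 9*164 − 59*25
  = −59*189 + 68*164
  = 68*542 − 195*189
  = −195*731 + 263*542
So 542⁻¹ ≡ 263 (mod 731).

263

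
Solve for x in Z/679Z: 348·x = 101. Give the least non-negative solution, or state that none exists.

611

gcd(348, 679) = 1, so a unique solution mod 679 exists.
348⁻¹ ≡ 80 (mod 679).
x ≡ 80·101 ≡ 611 (mod 679).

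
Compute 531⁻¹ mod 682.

Run the extended Euclidean algorithm:
682 = 1*531 + 151
531 = 3*151 + 78
151 = 1*78 + 73
78 = 1*73 + 5
73 = 14*5 + 3
5 = 1*3 + 2
3 = 1*2 + 1
2 = 2*1 + 0
gcd(531, 682) = 1, so the inverse exists.
Back-substitute for 1:
1 = 1*3 − 1*2
  = −1*5 + 2*3
  = 2*73 − 29*5
  = −29*78 + 31*73
  = 31*151 − 60*78
  = −60*531 + 211*151
  = 211*682 − 271*531
So 531⁻¹ ≡ −271 ≡ 411 (mod 682).

411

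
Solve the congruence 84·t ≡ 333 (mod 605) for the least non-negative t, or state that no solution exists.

112

gcd(84, 605) = 1, so a unique solution mod 605 exists.
84⁻¹ ≡ 569 (mod 605).
t ≡ 569·333 ≡ 112 (mod 605).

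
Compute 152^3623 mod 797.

3623 in binary is 111000100111, i.e. 3623 = 2048 + 1024 + 512 + 32 + 4 + 2 + 1.
152^1 ≡ 152 (mod 797)
152^2 ≡ 152^2 = 23104 ≡ 788 (mod 797)
152^4 ≡ 788^2 = 620944 ≡ 81 (mod 797)
152^8 ≡ 81^2 = 6561 ≡ 185 (mod 797)
152^16 ≡ 185^2 = 34225 ≡ 751 (mod 797)
152^32 ≡ 751^2 = 564001 ≡ 522 (mod 797)
152^64 ≡ 522^2 = 272484 ≡ 707 (mod 797)
152^128 ≡ 707^2 = 499849 ≡ 130 (mod 797)
152^256 ≡ 130^2 = 16900 ≡ 163 (mod 797)
152^512 ≡ 163^2 = 26569 ≡ 268 (mod 797)
152^1024 ≡ 268^2 = 71824 ≡ 94 (mod 797)
152^2048 ≡ 94^2 = 8836 ≡ 69 (mod 797)
152^3623 = 152^2048 · 152^1024 · 152^512 · 152^32 · 152^4 · 152^2 · 152^1 ≡ 69 · 94 · 268 · 522 · 81 · 788 · 152 (mod 797).
Accumulate the product:
69 · 94 = 6486 ≡ 110
110 · 268 = 29480 ≡ 788
788 · 522 = 411336 ≡ 84
84 · 81 = 6804 ≡ 428
428 · 788 = 337264 ≡ 133
133 · 152 = 20216 ≡ 291

291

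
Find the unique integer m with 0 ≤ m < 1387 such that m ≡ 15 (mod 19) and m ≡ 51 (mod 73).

19⁻¹ mod 73: 19*50 ≡ 1 (mod 73), so 19⁻¹ ≡ 50.
m = 15 + 19*((51 − 15)*50 mod 73) = 15 + 19*48 = 927.
Check: 927 mod 19 = 15, 927 mod 73 = 51. ✓

927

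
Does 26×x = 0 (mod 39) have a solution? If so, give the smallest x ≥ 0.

0

gcd(26, 39) = 13, and 13 | 0, so solutions exist.
Divide through by 13: 2×x = 0 (mod 3).
2⁻¹ ≡ 2 (mod 3).
x ≡ 2×0 ≡ 0 (mod 3).
The smallest non-negative solution is x = 0.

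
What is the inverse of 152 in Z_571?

139

By the extended Euclidean algorithm:
571 = 3·152 + 115
152 = 1·115 + 37
115 = 3·37 + 4
37 = 9·4 + 1
4 = 4·1 + 0
gcd(152, 571) = 1, so the inverse exists.
Back-substitute for 1:
1 = 1·37 − 9·4
  = −9·115 + 28·37
  = 28·152 − 37·115
  = −37·571 + 139·152
So 152⁻¹ ≡ 139 (mod 571).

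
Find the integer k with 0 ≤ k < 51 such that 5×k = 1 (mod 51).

Run the extended Euclidean algorithm:
51 = 10*5 + 1
5 = 5*1 + 0
gcd(5, 51) = 1, so the inverse exists.
Back-substitute for 1:
1 = 1*51 − 10*5
So 5⁻¹ ≡ −10 ≡ 41 (mod 51).

41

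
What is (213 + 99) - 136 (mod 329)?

213 + 99 = 312
312 - 136 = 176

176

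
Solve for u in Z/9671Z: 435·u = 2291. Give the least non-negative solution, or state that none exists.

650

gcd(435, 9671) = 1, so a unique solution mod 9671 exists.
435⁻¹ ≡ 8426 (mod 9671).
u ≡ 8426·2291 ≡ 650 (mod 9671).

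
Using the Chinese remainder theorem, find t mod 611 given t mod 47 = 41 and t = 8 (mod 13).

47⁻¹ mod 13: 47·5 ≡ 1 (mod 13), so 47⁻¹ ≡ 5.
t = 41 + 47·((8 − 41)·5 mod 13) = 41 + 47·4 = 229.
Check: 229 mod 47 = 41, 229 mod 13 = 8. ✓

229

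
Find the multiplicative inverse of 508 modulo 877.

877 = 1×508 + 369
508 = 1×369 + 139
369 = 2×139 + 91
139 = 1×91 + 48
91 = 1×48 + 43
48 = 1×43 + 5
43 = 8×5 + 3
5 = 1×3 + 2
3 = 1×2 + 1
2 = 2×1 + 0
gcd(508, 877) = 1, so the inverse exists.
Bézout: 1 = 201×877 − 347×508.
So 508⁻¹ ≡ −347 ≡ 530 (mod 877).

530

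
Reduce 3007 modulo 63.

3007 = 47×63 + 46, so 3007 ≡ 46 (mod 63).

46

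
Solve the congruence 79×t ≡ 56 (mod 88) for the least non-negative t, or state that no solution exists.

gcd(79, 88) = 1, so a unique solution mod 88 exists.
79⁻¹ ≡ 39 (mod 88).
t ≡ 39×56 ≡ 72 (mod 88).

72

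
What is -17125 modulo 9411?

-17125 = -2·9411 + 1697, so -17125 ≡ 1697 (mod 9411).

1697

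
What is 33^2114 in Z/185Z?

33^1 ≡ 33 (mod 185)
33^2 ≡ 33^2 = 1089 ≡ 164 (mod 185)
33^4 ≡ 164^2 = 26896 ≡ 71 (mod 185)
33^8 ≡ 71^2 = 5041 ≡ 46 (mod 185)
33^16 ≡ 46^2 = 2116 ≡ 81 (mod 185)
33^32 ≡ 81^2 = 6561 ≡ 86 (mod 185)
33^64 ≡ 86^2 = 7396 ≡ 181 (mod 185)
33^128 ≡ 181^2 = 32761 ≡ 16 (mod 185)
33^256 ≡ 16^2 = 256 ≡ 71 (mod 185)
33^512 ≡ 71^2 = 5041 ≡ 46 (mod 185)
33^1024 ≡ 46^2 = 2116 ≡ 81 (mod 185)
33^2048 ≡ 81^2 = 6561 ≡ 86 (mod 185)
33^2114 = 33^2048 * 33^64 * 33^2 ≡ 86 * 181 * 164 (mod 185).
Accumulate the product:
86 * 181 = 15566 ≡ 26
26 * 164 = 4264 ≡ 9

9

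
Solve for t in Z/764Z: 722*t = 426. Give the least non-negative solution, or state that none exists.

gcd(722, 764) = 2, and 2 | 426, so solutions exist.
Divide through by 2: 361*t = 213 (mod 382).
361⁻¹ ≡ 291 (mod 382).
t ≡ 291*213 ≡ 99 (mod 382).
The smallest non-negative solution is t = 99.

99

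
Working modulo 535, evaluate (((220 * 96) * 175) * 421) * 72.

400

220 * 96 = 21120 ≡ 255 (mod 535)
255 * 175 = 44625 ≡ 220 (mod 535)
220 * 421 = 92620 ≡ 65 (mod 535)
65 * 72 = 4680 ≡ 400 (mod 535)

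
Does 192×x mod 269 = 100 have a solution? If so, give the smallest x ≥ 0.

gcd(192, 269) = 1, so a unique solution mod 269 exists.
192⁻¹ ≡ 262 (mod 269).
x ≡ 262×100 ≡ 107 (mod 269).

107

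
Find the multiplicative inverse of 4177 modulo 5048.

5048 = 1*4177 + 871
4177 = 4*871 + 693
871 = 1*693 + 178
693 = 3*178 + 159
178 = 1*159 + 19
159 = 8*19 + 7
19 = 2*7 + 5
7 = 1*5 + 2
5 = 2*2 + 1
2 = 2*1 + 0
gcd(4177, 5048) = 1, so the inverse exists.
Bézout: 1 = 1760*5048 − 2127*4177.
So 4177⁻¹ ≡ −2127 ≡ 2921 (mod 5048).

2921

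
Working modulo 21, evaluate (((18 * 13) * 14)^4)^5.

0

18 * 13 = 234 ≡ 3 (mod 21)
3 * 14 = 42 ≡ 0 (mod 21)
(0)^4 ≡ 0 (mod 21)
(0)^5 ≡ 0 (mod 21)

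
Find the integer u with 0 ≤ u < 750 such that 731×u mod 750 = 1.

Run the extended Euclidean algorithm:
750 = 1*731 + 19
731 = 38*19 + 9
19 = 2*9 + 1
9 = 9*1 + 0
gcd(731, 750) = 1, so the inverse exists.
Back-substitute for 1:
1 = 1*19 − 2*9
  = −2*731 + 77*19
  = 77*750 − 79*731
So 731⁻¹ ≡ −79 ≡ 671 (mod 750).

671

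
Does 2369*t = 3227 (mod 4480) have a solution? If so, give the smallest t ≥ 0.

gcd(2369, 4480) = 1, so a unique solution mod 4480 exists.
2369⁻¹ ≡ 4289 (mod 4480).
t ≡ 4289*3227 ≡ 1883 (mod 4480).

1883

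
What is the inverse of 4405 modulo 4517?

4396

Apply the Euclidean algorithm and back-substitute:
4517 = 1×4405 + 112
4405 = 39×112 + 37
112 = 3×37 + 1
37 = 37×1 + 0
gcd(4405, 4517) = 1, so the inverse exists.
Back-substitute for 1:
1 = 1×112 − 3×37
  = −3×4405 + 118×112
  = 118×4517 − 121×4405
So 4405⁻¹ ≡ −121 ≡ 4396 (mod 4517).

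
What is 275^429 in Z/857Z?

582

429 in binary is 110101101, i.e. 429 = 256 + 128 + 32 + 8 + 4 + 1.
275^1 ≡ 275 (mod 857)
275^2 ≡ 275^2 = 75625 ≡ 209 (mod 857)
275^4 ≡ 209^2 = 43681 ≡ 831 (mod 857)
275^8 ≡ 831^2 = 690561 ≡ 676 (mod 857)
275^16 ≡ 676^2 = 456976 ≡ 195 (mod 857)
275^32 ≡ 195^2 = 38025 ≡ 317 (mod 857)
275^64 ≡ 317^2 = 100489 ≡ 220 (mod 857)
275^128 ≡ 220^2 = 48400 ≡ 408 (mod 857)
275^256 ≡ 408^2 = 166464 ≡ 206 (mod 857)
275^429 = 275^256 × 275^128 × 275^32 × 275^8 × 275^4 × 275^1 ≡ 206 × 408 × 317 × 676 × 831 × 275 (mod 857).
Accumulate the product:
206 × 408 = 84048 ≡ 62
62 × 317 = 19654 ≡ 800
800 × 676 = 540800 ≡ 33
33 × 831 = 27423 ≡ 856
856 × 275 = 235400 ≡ 582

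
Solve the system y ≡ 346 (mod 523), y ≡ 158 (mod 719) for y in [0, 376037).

523⁻¹ mod 719: 523·11 ≡ 1 (mod 719), so 523⁻¹ ≡ 11.
y = 346 + 523·((158 − 346)·11 mod 719) = 346 + 523·89 = 46893.

46893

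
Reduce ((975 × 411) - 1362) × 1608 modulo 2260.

1224

975 × 411 = 400725 ≡ 705 (mod 2260)
705 - 1362 = -657 ≡ 1603 (mod 2260)
1603 × 1608 = 2577624 ≡ 1224 (mod 2260)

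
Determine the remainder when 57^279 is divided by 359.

118

57^1 ≡ 57 (mod 359)
57^2 ≡ 57^2 = 3249 ≡ 18 (mod 359)
57^4 ≡ 18^2 = 324 (mod 359)
57^8 ≡ 324^2 = 104976 ≡ 148 (mod 359)
57^16 ≡ 148^2 = 21904 ≡ 5 (mod 359)
57^32 ≡ 5^2 = 25 (mod 359)
57^64 ≡ 25^2 = 625 ≡ 266 (mod 359)
57^128 ≡ 266^2 = 70756 ≡ 33 (mod 359)
57^256 ≡ 33^2 = 1089 ≡ 12 (mod 359)
57^279 = 57^256 × 57^16 × 57^4 × 57^2 × 57^1 ≡ 12 × 5 × 324 × 18 × 57 (mod 359).
Accumulate the product:
12 × 5 = 60
60 × 324 = 19440 ≡ 54
54 × 18 = 972 ≡ 254
254 × 57 = 14478 ≡ 118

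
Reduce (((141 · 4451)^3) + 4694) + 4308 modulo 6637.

141 · 4451 = 627591 ≡ 3713 (mod 6637)
(3713)^3 ≡ 3054 (mod 6637)
3054 + 4694 = 7748 ≡ 1111 (mod 6637)
1111 + 4308 = 5419

5419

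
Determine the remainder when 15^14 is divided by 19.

By square-and-multiply:
14 in binary is 1110, i.e. 14 = 8 + 4 + 2.
15^1 ≡ 15 (mod 19)
15^2 ≡ 15^2 = 225 ≡ 16 (mod 19)
15^4 ≡ 16^2 = 256 ≡ 9 (mod 19)
15^8 ≡ 9^2 = 81 ≡ 5 (mod 19)
15^14 = 15^8 · 15^4 · 15^2 ≡ 5 · 9 · 16 (mod 19).
Accumulate the product:
5 · 9 = 45 ≡ 7
7 · 16 = 112 ≡ 17

17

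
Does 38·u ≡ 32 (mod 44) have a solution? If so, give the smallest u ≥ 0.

gcd(38, 44) = 2, and 2 | 32, so solutions exist.
Divide through by 2: 19·u ≡ 16 (mod 22).
19⁻¹ ≡ 7 (mod 22).
u ≡ 7·16 ≡ 2 (mod 22).
The smallest non-negative solution is u = 2.

2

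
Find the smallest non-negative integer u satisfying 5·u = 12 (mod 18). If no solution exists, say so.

6

gcd(5, 18) = 1, so a unique solution mod 18 exists.
5⁻¹ ≡ 11 (mod 18).
u ≡ 11·12 ≡ 6 (mod 18).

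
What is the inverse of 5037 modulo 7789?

467

Run the extended Euclidean algorithm:
7789 = 1*5037 + 2752
5037 = 1*2752 + 2285
2752 = 1*2285 + 467
2285 = 4*467 + 417
467 = 1*417 + 50
417 = 8*50 + 17
50 = 2*17 + 16
17 = 1*16 + 1
16 = 16*1 + 0
gcd(5037, 7789) = 1, so the inverse exists.
Bézout: 1 = −302*7789 + 467*5037.
So 5037⁻¹ ≡ 467 (mod 7789).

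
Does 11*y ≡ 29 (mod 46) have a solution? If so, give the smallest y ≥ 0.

11

gcd(11, 46) = 1, so a unique solution mod 46 exists.
11⁻¹ ≡ 21 (mod 46).
y ≡ 21*29 ≡ 11 (mod 46).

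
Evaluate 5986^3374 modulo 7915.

3374 in binary is 110100101110, i.e. 3374 = 2048 + 1024 + 256 + 32 + 8 + 4 + 2.
5986^1 ≡ 5986 (mod 7915)
5986^2 ≡ 5986^2 = 35832196 ≡ 991 (mod 7915)
5986^4 ≡ 991^2 = 982081 ≡ 621 (mod 7915)
5986^8 ≡ 621^2 = 385641 ≡ 5721 (mod 7915)
5986^16 ≡ 5721^2 = 32729841 ≡ 1316 (mod 7915)
5986^32 ≡ 1316^2 = 1731856 ≡ 6386 (mod 7915)
5986^64 ≡ 6386^2 = 40780996 ≡ 2916 (mod 7915)
5986^128 ≡ 2916^2 = 8503056 ≡ 2346 (mod 7915)
5986^256 ≡ 2346^2 = 5503716 ≡ 2791 (mod 7915)
5986^512 ≡ 2791^2 = 7789681 ≡ 1321 (mod 7915)
5986^1024 ≡ 1321^2 = 1745041 ≡ 3741 (mod 7915)
5986^2048 ≡ 3741^2 = 13995081 ≡ 1361 (mod 7915)
5986^3374 = 5986^2048 · 5986^1024 · 5986^256 · 5986^32 · 5986^8 · 5986^4 · 5986^2 ≡ 1361 · 3741 · 2791 · 6386 · 5721 · 621 · 991 (mod 7915).
Accumulate the product:
1361 · 3741 = 5091501 ≡ 2156
2156 · 2791 = 6017396 ≡ 1996
1996 · 6386 = 12746456 ≡ 3306
3306 · 5721 = 18913626 ≡ 4691
4691 · 621 = 2913111 ≡ 391
391 · 991 = 387481 ≡ 7561

7561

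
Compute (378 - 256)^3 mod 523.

515

378 - 256 = 122
(122)^3 ≡ 515 (mod 523)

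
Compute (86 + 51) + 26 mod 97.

66

86 + 51 = 137 ≡ 40 (mod 97)
40 + 26 = 66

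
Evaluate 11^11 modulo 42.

23

Using repeated squaring:
11 in binary is 1011, i.e. 11 = 8 + 2 + 1.
11^1 ≡ 11 (mod 42)
11^2 ≡ 11^2 = 121 ≡ 37 (mod 42)
11^4 ≡ 37^2 = 1369 ≡ 25 (mod 42)
11^8 ≡ 25^2 = 625 ≡ 37 (mod 42)
11^11 = 11^8 × 11^2 × 11^1 ≡ 37 × 37 × 11 (mod 42).
Accumulate the product:
37 × 37 = 1369 ≡ 25
25 × 11 = 275 ≡ 23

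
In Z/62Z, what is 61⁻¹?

61

62 = 1*61 + 1
61 = 61*1 + 0
gcd(61, 62) = 1, so the inverse exists.
Back-substitute for 1:
1 = 1*62 − 1*61
So 61⁻¹ ≡ −1 ≡ 61 (mod 62).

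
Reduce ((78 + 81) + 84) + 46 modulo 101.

87

78 + 81 = 159 ≡ 58 (mod 101)
58 + 84 = 142 ≡ 41 (mod 101)
41 + 46 = 87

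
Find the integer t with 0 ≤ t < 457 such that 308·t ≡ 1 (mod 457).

457 = 1*308 + 149
308 = 2*149 + 10
149 = 14*10 + 9
10 = 1*9 + 1
9 = 9*1 + 0
gcd(308, 457) = 1, so the inverse exists.
Back-substitute for 1:
1 = 1*10 − 1*9
  = −1*149 + 15*10
  = 15*308 − 31*149
  = −31*457 + 46*308
So 308⁻¹ ≡ 46 (mod 457).

46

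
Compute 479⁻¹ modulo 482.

Apply the Euclidean algorithm and back-substitute:
482 = 1·479 + 3
479 = 159·3 + 2
3 = 1·2 + 1
2 = 2·1 + 0
gcd(479, 482) = 1, so the inverse exists.
Back-substitute for 1:
1 = 1·3 − 1·2
  = −1·479 + 160·3
  = 160·482 − 161·479
So 479⁻¹ ≡ −161 ≡ 321 (mod 482).

321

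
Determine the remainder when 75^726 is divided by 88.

9

By square-and-multiply:
75^1 ≡ 75 (mod 88)
75^2 ≡ 75^2 = 5625 ≡ 81 (mod 88)
75^4 ≡ 81^2 = 6561 ≡ 49 (mod 88)
75^8 ≡ 49^2 = 2401 ≡ 25 (mod 88)
75^16 ≡ 25^2 = 625 ≡ 9 (mod 88)
75^32 ≡ 9^2 = 81 (mod 88)
75^64 ≡ 81^2 = 6561 ≡ 49 (mod 88)
75^128 ≡ 49^2 = 2401 ≡ 25 (mod 88)
75^256 ≡ 25^2 = 625 ≡ 9 (mod 88)
75^512 ≡ 9^2 = 81 (mod 88)
75^726 = 75^512 · 75^128 · 75^64 · 75^16 · 75^4 · 75^2 ≡ 81 · 25 · 49 · 9 · 49 · 81 (mod 88).
Accumulate the product:
81 · 25 = 2025 ≡ 1
1 · 49 = 49
49 · 9 = 441 ≡ 1
1 · 49 = 49
49 · 81 = 3969 ≡ 9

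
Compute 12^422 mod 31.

20

By square-and-multiply:
422 in binary is 110100110, i.e. 422 = 256 + 128 + 32 + 4 + 2.
12^1 ≡ 12 (mod 31)
12^2 ≡ 12^2 = 144 ≡ 20 (mod 31)
12^4 ≡ 20^2 = 400 ≡ 28 (mod 31)
12^8 ≡ 28^2 = 784 ≡ 9 (mod 31)
12^16 ≡ 9^2 = 81 ≡ 19 (mod 31)
12^32 ≡ 19^2 = 361 ≡ 20 (mod 31)
12^64 ≡ 20^2 = 400 ≡ 28 (mod 31)
12^128 ≡ 28^2 = 784 ≡ 9 (mod 31)
12^256 ≡ 9^2 = 81 ≡ 19 (mod 31)
12^422 = 12^256 * 12^128 * 12^32 * 12^4 * 12^2 ≡ 19 * 9 * 20 * 28 * 20 (mod 31).
Accumulate the product:
19 * 9 = 171 ≡ 16
16 * 20 = 320 ≡ 10
10 * 28 = 280 ≡ 1
1 * 20 = 20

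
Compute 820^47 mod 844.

Compute successive squares:
47 in binary is 101111, i.e. 47 = 32 + 8 + 4 + 2 + 1.
820^1 ≡ 820 (mod 844)
820^2 ≡ 820^2 = 672400 ≡ 576 (mod 844)
820^4 ≡ 576^2 = 331776 ≡ 84 (mod 844)
820^8 ≡ 84^2 = 7056 ≡ 304 (mod 844)
820^16 ≡ 304^2 = 92416 ≡ 420 (mod 844)
820^32 ≡ 420^2 = 176400 ≡ 4 (mod 844)
820^47 = 820^32 * 820^8 * 820^4 * 820^2 * 820^1 ≡ 4 * 304 * 84 * 576 * 820 (mod 844).
Accumulate the product:
4 * 304 = 1216 ≡ 372
372 * 84 = 31248 ≡ 20
20 * 576 = 11520 ≡ 548
548 * 820 = 449360 ≡ 352

352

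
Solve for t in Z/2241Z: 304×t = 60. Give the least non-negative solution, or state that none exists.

gcd(304, 2241) = 1, so a unique solution mod 2241 exists.
304⁻¹ ≡ 1408 (mod 2241).
t ≡ 1408×60 ≡ 1563 (mod 2241).

1563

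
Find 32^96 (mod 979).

573

96 in binary is 1100000, i.e. 96 = 64 + 32.
32^1 ≡ 32 (mod 979)
32^2 ≡ 32^2 = 1024 ≡ 45 (mod 979)
32^4 ≡ 45^2 = 2025 ≡ 67 (mod 979)
32^8 ≡ 67^2 = 4489 ≡ 573 (mod 979)
32^16 ≡ 573^2 = 328329 ≡ 364 (mod 979)
32^32 ≡ 364^2 = 132496 ≡ 331 (mod 979)
32^64 ≡ 331^2 = 109561 ≡ 892 (mod 979)
32^96 = 32^64 * 32^32 ≡ 892 * 331 (mod 979).
892 * 331 = 295252 ≡ 573 (mod 979).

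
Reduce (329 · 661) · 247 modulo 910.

273

329 · 661 = 217469 ≡ 889 (mod 910)
889 · 247 = 219583 ≡ 273 (mod 910)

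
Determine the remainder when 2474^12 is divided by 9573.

By square-and-multiply:
12 in binary is 1100, i.e. 12 = 8 + 4.
2474^1 ≡ 2474 (mod 9573)
2474^2 ≡ 2474^2 = 6120676 ≡ 3529 (mod 9573)
2474^4 ≡ 3529^2 = 12453841 ≡ 8941 (mod 9573)
2474^8 ≡ 8941^2 = 79941481 ≡ 6931 (mod 9573)
2474^12 = 2474^8 · 2474^4 ≡ 6931 · 8941 (mod 9573).
6931 · 8941 = 61970071 ≡ 4042 (mod 9573).

4042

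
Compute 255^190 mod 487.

232

190 in binary is 10111110, i.e. 190 = 128 + 32 + 16 + 8 + 4 + 2.
255^1 ≡ 255 (mod 487)
255^2 ≡ 255^2 = 65025 ≡ 254 (mod 487)
255^4 ≡ 254^2 = 64516 ≡ 232 (mod 487)
255^8 ≡ 232^2 = 53824 ≡ 254 (mod 487)
255^16 ≡ 254^2 = 64516 ≡ 232 (mod 487)
255^32 ≡ 232^2 = 53824 ≡ 254 (mod 487)
255^64 ≡ 254^2 = 64516 ≡ 232 (mod 487)
255^128 ≡ 232^2 = 53824 ≡ 254 (mod 487)
255^190 = 255^128 × 255^32 × 255^16 × 255^8 × 255^4 × 255^2 ≡ 254 × 254 × 232 × 254 × 232 × 254 (mod 487).
Accumulate the product:
254 × 254 = 64516 ≡ 232
232 × 232 = 53824 ≡ 254
254 × 254 = 64516 ≡ 232
232 × 232 = 53824 ≡ 254
254 × 254 = 64516 ≡ 232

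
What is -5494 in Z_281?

126

-5494 = -20·281 + 126, so -5494 ≡ 126 (mod 281).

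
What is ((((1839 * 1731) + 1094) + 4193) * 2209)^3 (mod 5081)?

4273

1839 * 1731 = 3183309 ≡ 2603 (mod 5081)
2603 + 1094 = 3697
3697 + 4193 = 7890 ≡ 2809 (mod 5081)
2809 * 2209 = 6205081 ≡ 1180 (mod 5081)
(1180)^3 ≡ 4273 (mod 5081)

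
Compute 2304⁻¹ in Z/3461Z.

1038

By the extended Euclidean algorithm:
3461 = 1×2304 + 1157
2304 = 1×1157 + 1147
1157 = 1×1147 + 10
1147 = 114×10 + 7
10 = 1×7 + 3
7 = 2×3 + 1
3 = 3×1 + 0
gcd(2304, 3461) = 1, so the inverse exists.
Back-substitute for 1:
1 = 1×7 − 2×3
  = −2×10 + 3×7
  = 3×1147 − 344×10
  = −344×1157 + 347×1147
  = 347×2304 − 691×1157
  = −691×3461 + 1038×2304
So 2304⁻¹ ≡ 1038 (mod 3461).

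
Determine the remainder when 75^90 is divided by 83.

Compute successive squares:
90 in binary is 1011010, i.e. 90 = 64 + 16 + 8 + 2.
75^1 ≡ 75 (mod 83)
75^2 ≡ 75^2 = 5625 ≡ 64 (mod 83)
75^4 ≡ 64^2 = 4096 ≡ 29 (mod 83)
75^8 ≡ 29^2 = 841 ≡ 11 (mod 83)
75^16 ≡ 11^2 = 121 ≡ 38 (mod 83)
75^32 ≡ 38^2 = 1444 ≡ 33 (mod 83)
75^64 ≡ 33^2 = 1089 ≡ 10 (mod 83)
75^90 = 75^64 × 75^16 × 75^8 × 75^2 ≡ 10 × 38 × 11 × 64 (mod 83).
Accumulate the product:
10 × 38 = 380 ≡ 48
48 × 11 = 528 ≡ 30
30 × 64 = 1920 ≡ 11

11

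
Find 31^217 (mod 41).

23

Using repeated squaring:
31^1 ≡ 31 (mod 41)
31^2 ≡ 31^2 = 961 ≡ 18 (mod 41)
31^4 ≡ 18^2 = 324 ≡ 37 (mod 41)
31^8 ≡ 37^2 = 1369 ≡ 16 (mod 41)
31^16 ≡ 16^2 = 256 ≡ 10 (mod 41)
31^32 ≡ 10^2 = 100 ≡ 18 (mod 41)
31^64 ≡ 18^2 = 324 ≡ 37 (mod 41)
31^128 ≡ 37^2 = 1369 ≡ 16 (mod 41)
31^217 = 31^128 × 31^64 × 31^16 × 31^8 × 31^1 ≡ 16 × 37 × 10 × 16 × 31 (mod 41).
Accumulate the product:
16 × 37 = 592 ≡ 18
18 × 10 = 180 ≡ 16
16 × 16 = 256 ≡ 10
10 × 31 = 310 ≡ 23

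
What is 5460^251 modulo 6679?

3318

Compute successive squares:
5460^1 ≡ 5460 (mod 6679)
5460^2 ≡ 5460^2 = 29811600 ≡ 3223 (mod 6679)
5460^4 ≡ 3223^2 = 10387729 ≡ 1884 (mod 6679)
5460^8 ≡ 1884^2 = 3549456 ≡ 2907 (mod 6679)
5460^16 ≡ 2907^2 = 8450649 ≡ 1714 (mod 6679)
5460^32 ≡ 1714^2 = 2937796 ≡ 5715 (mod 6679)
5460^64 ≡ 5715^2 = 32661225 ≡ 915 (mod 6679)
5460^128 ≡ 915^2 = 837225 ≡ 2350 (mod 6679)
5460^251 = 5460^128 × 5460^64 × 5460^32 × 5460^16 × 5460^8 × 5460^2 × 5460^1 ≡ 2350 × 915 × 5715 × 1714 × 2907 × 3223 × 5460 (mod 6679).
Accumulate the product:
2350 × 915 = 2150250 ≡ 6291
6291 × 5715 = 35953065 ≡ 8
8 × 1714 = 13712 ≡ 354
354 × 2907 = 1029078 ≡ 512
512 × 3223 = 1650176 ≡ 463
463 × 5460 = 2527980 ≡ 3318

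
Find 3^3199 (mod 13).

3

By square-and-multiply:
3199 in binary is 110001111111, i.e. 3199 = 2048 + 1024 + 64 + 32 + 16 + 8 + 4 + 2 + 1.
3^1 ≡ 3 (mod 13)
3^2 ≡ 3^2 = 9 (mod 13)
3^4 ≡ 9^2 = 81 ≡ 3 (mod 13)
3^8 ≡ 3^2 = 9 (mod 13)
3^16 ≡ 9^2 = 81 ≡ 3 (mod 13)
3^32 ≡ 3^2 = 9 (mod 13)
3^64 ≡ 9^2 = 81 ≡ 3 (mod 13)
3^128 ≡ 3^2 = 9 (mod 13)
3^256 ≡ 9^2 = 81 ≡ 3 (mod 13)
3^512 ≡ 3^2 = 9 (mod 13)
3^1024 ≡ 9^2 = 81 ≡ 3 (mod 13)
3^2048 ≡ 3^2 = 9 (mod 13)
3^3199 = 3^2048 · 3^1024 · 3^64 · 3^32 · 3^16 · 3^8 · 3^4 · 3^2 · 3^1 ≡ 9 · 3 · 3 · 9 · 3 · 9 · 3 · 9 · 3 (mod 13).
Accumulate the product:
9 · 3 = 27 ≡ 1
1 · 3 = 3
3 · 9 = 27 ≡ 1
1 · 3 = 3
3 · 9 = 27 ≡ 1
1 · 3 = 3
3 · 9 = 27 ≡ 1
1 · 3 = 3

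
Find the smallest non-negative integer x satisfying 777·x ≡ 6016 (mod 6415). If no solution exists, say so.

gcd(777, 6415) = 1, so a unique solution mod 6415 exists.
777⁻¹ ≡ 5738 (mod 6415).
x ≡ 5738·6016 ≡ 693 (mod 6415).

693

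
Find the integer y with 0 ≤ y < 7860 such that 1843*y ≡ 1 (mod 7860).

7860 = 4·1843 + 488
1843 = 3·488 + 379
488 = 1·379 + 109
379 = 3·109 + 52
109 = 2·52 + 5
52 = 10·5 + 2
5 = 2·2 + 1
2 = 2·1 + 0
gcd(1843, 7860) = 1, so the inverse exists.
Bézout: 1 = 744·7860 − 3173·1843.
So 1843⁻¹ ≡ −3173 ≡ 4687 (mod 7860).

4687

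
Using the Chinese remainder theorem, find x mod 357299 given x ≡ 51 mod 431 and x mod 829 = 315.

6947

431⁻¹ mod 829: 431×402 ≡ 1 (mod 829), so 431⁻¹ ≡ 402.
x = 51 + 431×((315 − 51)×402 mod 829) = 51 + 431×16 = 6947.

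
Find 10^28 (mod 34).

28 in binary is 11100, i.e. 28 = 16 + 8 + 4.
10^1 ≡ 10 (mod 34)
10^2 ≡ 10^2 = 100 ≡ 32 (mod 34)
10^4 ≡ 32^2 = 1024 ≡ 4 (mod 34)
10^8 ≡ 4^2 = 16 (mod 34)
10^16 ≡ 16^2 = 256 ≡ 18 (mod 34)
10^28 = 10^16 · 10^8 · 10^4 ≡ 18 · 16 · 4 (mod 34).
Accumulate the product:
18 · 16 = 288 ≡ 16
16 · 4 = 64 ≡ 30

30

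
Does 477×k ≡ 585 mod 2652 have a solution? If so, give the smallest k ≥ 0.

gcd(477, 2652) = 3, and 3 | 585, so solutions exist.
Divide through by 3: 159×k ≡ 195 (mod 884).
159⁻¹ ≡ 139 (mod 884).
k ≡ 139×195 ≡ 585 (mod 884).
The smallest non-negative solution is k = 585.

585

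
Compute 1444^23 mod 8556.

23 in binary is 10111, i.e. 23 = 16 + 4 + 2 + 1.
1444^1 ≡ 1444 (mod 8556)
1444^2 ≡ 1444^2 = 2085136 ≡ 6028 (mod 8556)
1444^4 ≡ 6028^2 = 36336784 ≡ 8008 (mod 8556)
1444^8 ≡ 8008^2 = 64128064 ≡ 844 (mod 8556)
1444^16 ≡ 844^2 = 712336 ≡ 2188 (mod 8556)
1444^23 = 1444^16 × 1444^4 × 1444^2 × 1444^1 ≡ 2188 × 8008 × 6028 × 1444 (mod 8556).
Accumulate the product:
2188 × 8008 = 17521504 ≡ 7372
7372 × 6028 = 44438416 ≡ 7108
7108 × 1444 = 10263952 ≡ 5308

5308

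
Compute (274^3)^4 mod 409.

262

(274)^3 ≡ 169 (mod 409)
(169)^4 ≡ 262 (mod 409)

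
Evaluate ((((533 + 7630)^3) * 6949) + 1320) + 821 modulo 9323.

6810

533 + 7630 = 8163
(8163)^3 ≡ 7275 (mod 9323)
7275 * 6949 = 50553975 ≡ 4669 (mod 9323)
4669 + 1320 = 5989
5989 + 821 = 6810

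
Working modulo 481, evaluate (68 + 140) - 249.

68 + 140 = 208
208 - 249 = -41 ≡ 440 (mod 481)

440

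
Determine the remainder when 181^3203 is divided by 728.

Compute successive squares:
3203 in binary is 110010000011, i.e. 3203 = 2048 + 1024 + 128 + 2 + 1.
181^1 ≡ 181 (mod 728)
181^2 ≡ 181^2 = 32761 ≡ 1 (mod 728)
181^4 ≡ 1^2 = 1 (mod 728)
181^8 ≡ 1^2 = 1 (mod 728)
181^16 ≡ 1^2 = 1 (mod 728)
181^32 ≡ 1^2 = 1 (mod 728)
181^64 ≡ 1^2 = 1 (mod 728)
181^128 ≡ 1^2 = 1 (mod 728)
181^256 ≡ 1^2 = 1 (mod 728)
181^512 ≡ 1^2 = 1 (mod 728)
181^1024 ≡ 1^2 = 1 (mod 728)
181^2048 ≡ 1^2 = 1 (mod 728)
181^3203 = 181^2048 · 181^1024 · 181^128 · 181^2 · 181^1 ≡ 1 · 1 · 1 · 1 · 181 (mod 728).
Accumulate the product:
1 · 1 = 1
1 · 1 = 1
1 · 1 = 1
1 · 181 = 181

181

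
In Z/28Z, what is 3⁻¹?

19

28 = 9*3 + 1
3 = 3*1 + 0
gcd(3, 28) = 1, so the inverse exists.
Bézout: 1 = 1*28 − 9*3.
So 3⁻¹ ≡ −9 ≡ 19 (mod 28).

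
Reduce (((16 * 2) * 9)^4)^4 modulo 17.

1

16 * 2 = 32 ≡ 15 (mod 17)
15 * 9 = 135 ≡ 16 (mod 17)
(16)^4 ≡ 1 (mod 17)
(1)^4 ≡ 1 (mod 17)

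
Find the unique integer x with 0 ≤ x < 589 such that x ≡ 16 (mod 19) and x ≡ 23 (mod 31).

19⁻¹ mod 31: 19*18 ≡ 1 (mod 31), so 19⁻¹ ≡ 18.
x = 16 + 19*((23 − 16)*18 mod 31) = 16 + 19*2 = 54.

54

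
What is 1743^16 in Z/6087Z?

822

By square-and-multiply:
1743^1 ≡ 1743 (mod 6087)
1743^2 ≡ 1743^2 = 3038049 ≡ 636 (mod 6087)
1743^4 ≡ 636^2 = 404496 ≡ 2754 (mod 6087)
1743^8 ≡ 2754^2 = 7584516 ≡ 114 (mod 6087)
1743^16 ≡ 114^2 = 12996 ≡ 822 (mod 6087)
So 1743^16 ≡ 822 (mod 6087).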